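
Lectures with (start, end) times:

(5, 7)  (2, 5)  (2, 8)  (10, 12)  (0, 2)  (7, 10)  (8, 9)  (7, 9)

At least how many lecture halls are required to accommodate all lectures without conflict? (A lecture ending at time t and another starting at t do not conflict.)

3

Count concurrent intervals with a sweep; the peak is the room count.
Events (time:±→running): 0:+→1 2:-→0 2:+→1 2:+→2 5:-→1 5:+→2 7:-→1 7:+→2 7:+→3 … peak 3.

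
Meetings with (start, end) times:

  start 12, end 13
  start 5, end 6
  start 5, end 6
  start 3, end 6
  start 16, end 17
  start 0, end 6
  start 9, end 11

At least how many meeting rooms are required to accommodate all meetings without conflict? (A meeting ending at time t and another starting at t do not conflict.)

Events (time:±→running): 0:+→1 3:+→2 5:+→3 5:+→4 … peak 4.

4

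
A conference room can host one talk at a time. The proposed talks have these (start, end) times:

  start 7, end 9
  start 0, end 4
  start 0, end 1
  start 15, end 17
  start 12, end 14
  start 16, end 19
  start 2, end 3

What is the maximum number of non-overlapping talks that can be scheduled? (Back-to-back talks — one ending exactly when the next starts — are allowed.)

5

Sorted by end: (0,1)  (2,3)  (0,4)  (7,9)  (12,14)  (15,17)  (16,19)
take (0,1); take (2,3); take (7,9); take (12,14); take (15,17).
Selected 5 talks.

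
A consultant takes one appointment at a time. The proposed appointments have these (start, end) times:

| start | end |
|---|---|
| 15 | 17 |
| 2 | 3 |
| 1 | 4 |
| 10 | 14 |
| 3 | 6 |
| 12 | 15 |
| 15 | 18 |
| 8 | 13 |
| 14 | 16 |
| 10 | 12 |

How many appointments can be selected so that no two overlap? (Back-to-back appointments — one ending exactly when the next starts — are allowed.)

5

Sort by end time and greedily take each interval whose start is ≥ the last chosen end.
Sorted by end: (2,3)  (1,4)  (3,6)  (10,12)  (8,13)  (10,14)  (12,15)  (14,16)  (15,17)  (15,18)
take (2,3); skip (1,4); take (3,6); take (10,12); skip (8,13); skip (10,14); take (12,15); take (15,17).
Selected 5 appointments.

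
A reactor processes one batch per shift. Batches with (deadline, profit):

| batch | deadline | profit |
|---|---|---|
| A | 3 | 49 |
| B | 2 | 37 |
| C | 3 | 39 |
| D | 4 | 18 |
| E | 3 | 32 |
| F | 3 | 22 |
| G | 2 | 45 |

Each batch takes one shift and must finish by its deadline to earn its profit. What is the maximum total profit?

151

Take jobs in profit order; each goes to the latest open slot no later than its deadline.
By profit: A(d3,49), G(d2,45), C(d3,39), B(d2,37), E(d3,32), F(d3,22), D(d4,18)
A→slot 3; G→slot 2; C→slot 1; B skipped; E skipped; F skipped; D→slot 4.
Profit = 39 + 45 + 49 + 18 = 151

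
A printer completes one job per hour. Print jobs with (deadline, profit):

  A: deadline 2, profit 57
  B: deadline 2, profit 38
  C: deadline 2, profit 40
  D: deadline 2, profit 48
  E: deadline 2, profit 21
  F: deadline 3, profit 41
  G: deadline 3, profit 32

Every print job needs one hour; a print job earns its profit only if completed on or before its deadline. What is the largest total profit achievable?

Take jobs in profit order; each goes to the latest open slot no later than its deadline.
By profit: A(d2,57), D(d2,48), F(d3,41), C(d2,40), B(d2,38), G(d3,32), E(d2,21)
A→slot 2; D→slot 1; F→slot 3; C skipped; B skipped; G skipped; E skipped.
Profit = 48 + 57 + 41 = 146

146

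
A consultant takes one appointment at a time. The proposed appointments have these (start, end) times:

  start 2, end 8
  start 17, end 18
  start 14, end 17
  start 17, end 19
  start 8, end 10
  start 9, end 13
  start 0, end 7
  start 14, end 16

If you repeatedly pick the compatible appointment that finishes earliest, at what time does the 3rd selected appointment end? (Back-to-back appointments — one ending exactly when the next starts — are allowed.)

16

Order by finish time; keep every interval that doesn't clash with the previous kept one.
Sorted by end: (0,7)  (2,8)  (8,10)  (9,13)  (14,16)  (14,17)  (17,18)  (17,19)
take (0,7); skip (2,8); take (8,10); skip (9,13); take (14,16); take (17,18).
Selected: (0,7) (8,10) (14,16) (17,18)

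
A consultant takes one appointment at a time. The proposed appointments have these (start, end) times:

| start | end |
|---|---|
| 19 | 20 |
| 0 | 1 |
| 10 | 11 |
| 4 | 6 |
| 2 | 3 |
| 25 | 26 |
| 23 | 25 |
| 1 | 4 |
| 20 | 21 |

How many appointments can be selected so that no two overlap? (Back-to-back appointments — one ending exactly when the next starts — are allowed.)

By end time: (0,1), (2,3), (1,4), (4,6), (10,11), (19,20), (20,21), (23,25), (25,26).
Pick (0,1); next start ≥ 1 → (2,3); next start ≥ 3 → (4,6); next start ≥ 6 → (10,11); next start ≥ 11 → (19,20); next start ≥ 20 → (20,21); next start ≥ 21 → (23,25); next start ≥ 25 → (25,26).
Selected 8 appointments.

8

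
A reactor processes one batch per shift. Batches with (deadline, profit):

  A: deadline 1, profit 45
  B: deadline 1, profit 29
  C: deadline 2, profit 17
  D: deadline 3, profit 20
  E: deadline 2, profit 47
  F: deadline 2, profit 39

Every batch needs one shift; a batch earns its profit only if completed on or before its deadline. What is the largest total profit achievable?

By profit: E(d2,47), A(d1,45), F(d2,39), B(d1,29), D(d3,20), C(d2,17)
E→slot 2; A→slot 1; F skipped; B skipped; D→slot 3; C skipped.
Profit = 45 + 47 + 20 = 112

112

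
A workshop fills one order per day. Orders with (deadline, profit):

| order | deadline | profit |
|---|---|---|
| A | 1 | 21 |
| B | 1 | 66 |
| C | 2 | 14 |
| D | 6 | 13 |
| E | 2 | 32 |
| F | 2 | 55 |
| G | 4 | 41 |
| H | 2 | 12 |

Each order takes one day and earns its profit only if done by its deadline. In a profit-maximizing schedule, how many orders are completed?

4

Sort by profit descending; place each in the latest free slot ≤ its deadline.
Profit order: B=66 F=55 G=41 E=32 A=21 C=14 D=13 H=12
Assign: B→slot 1, F→slot 2, G→slot 4, E skipped, A skipped, C skipped, D→slot 6, H skipped.
Slots: [1:B] [2:F] [4:G] [6:D]
4 of 8 scheduled.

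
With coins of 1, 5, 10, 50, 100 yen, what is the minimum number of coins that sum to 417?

8

Greedy: take as many of the largest coin as possible, then repeat with the remainder.
417 = 4×100 + 1×10 + 1×5 + 2×1
Total coins = 4 + 1 + 1 + 2 = 8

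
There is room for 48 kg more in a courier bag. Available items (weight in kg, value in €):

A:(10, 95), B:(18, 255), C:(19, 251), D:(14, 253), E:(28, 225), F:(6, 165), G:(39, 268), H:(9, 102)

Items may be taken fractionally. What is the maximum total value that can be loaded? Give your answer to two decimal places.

805.11

Greedy by value/weight ratio, highest first.
Ratios (sorted): F 27.50, D 18.07, B 14.17, C 13.21, H 11.33, A 9.50, E 8.04, G 6.87
take F (6 @ 165); take D (14 @ 253); take B (18 @ 255); take 10/19 of C → 132.11. Capacity used 48/48.
Total value = 805.11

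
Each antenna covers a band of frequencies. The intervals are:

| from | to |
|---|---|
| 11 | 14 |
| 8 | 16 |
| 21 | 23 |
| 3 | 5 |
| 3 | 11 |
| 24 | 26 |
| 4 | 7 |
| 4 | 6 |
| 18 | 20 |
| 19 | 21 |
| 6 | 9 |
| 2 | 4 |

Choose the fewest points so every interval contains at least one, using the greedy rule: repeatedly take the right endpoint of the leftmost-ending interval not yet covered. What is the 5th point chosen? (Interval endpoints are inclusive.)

By right end: [2,4]  [3,5]  [4,6]  [4,7]  [6,9]  [3,11]  [11,14]  [8,16]  [18,20]  [19,21]  [21,23]  [24,26]
[2,4] uncovered → point at 4; [6,9] uncovered → point at 9; [11,14] uncovered → point at 14; [18,20] uncovered → point at 20; [21,23] uncovered → point at 23; [24,26] uncovered → point at 26.
Points: 4, 9, 14, 20, 23, 26 (6 total).

23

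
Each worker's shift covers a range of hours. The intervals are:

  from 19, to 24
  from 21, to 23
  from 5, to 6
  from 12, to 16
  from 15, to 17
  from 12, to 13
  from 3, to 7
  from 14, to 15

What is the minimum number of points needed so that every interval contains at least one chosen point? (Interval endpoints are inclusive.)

Process intervals by earliest right end; each time one isn't hit yet, stab at its right endpoint.
Sorted: [5,6] [3,7] [12,13] [14,15] [12,16] [15,17] [21,23] [19,24]
{[5,6],[3,7]} hit by 6; {[12,13]} hit by 13; {[14,15],[12,16],[15,17]} hit by 15; {[21,23],[19,24]} hit by 23.
Points: 6, 13, 15, 23 (4 total).

4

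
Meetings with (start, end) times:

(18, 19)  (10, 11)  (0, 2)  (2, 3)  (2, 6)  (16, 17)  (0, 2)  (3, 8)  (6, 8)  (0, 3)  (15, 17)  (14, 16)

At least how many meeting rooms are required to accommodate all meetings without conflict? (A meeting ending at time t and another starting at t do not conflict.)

3

Count concurrent intervals with a sweep; the peak is the room count.
starts: [0, 0, 0, 2, 2, 3, 6, 10, 14, 15, 16, 18]
ends:   [2, 2, 3, 3, 6, 8, 8, 11, 16, 17, 17, 19]
s0→1 s0→2 s0→3  — peak 3.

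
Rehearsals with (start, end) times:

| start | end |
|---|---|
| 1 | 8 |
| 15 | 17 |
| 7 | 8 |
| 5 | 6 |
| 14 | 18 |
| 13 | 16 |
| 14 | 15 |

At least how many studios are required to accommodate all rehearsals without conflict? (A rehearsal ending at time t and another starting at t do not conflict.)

starts: [1, 5, 7, 13, 14, 14, 15]
ends:   [6, 8, 8, 15, 16, 17, 18]
s1→1 s5→2 e6→1 s7→2 e8→1 e8→0 s13→1 s14→2 s14→3  — peak 3.

3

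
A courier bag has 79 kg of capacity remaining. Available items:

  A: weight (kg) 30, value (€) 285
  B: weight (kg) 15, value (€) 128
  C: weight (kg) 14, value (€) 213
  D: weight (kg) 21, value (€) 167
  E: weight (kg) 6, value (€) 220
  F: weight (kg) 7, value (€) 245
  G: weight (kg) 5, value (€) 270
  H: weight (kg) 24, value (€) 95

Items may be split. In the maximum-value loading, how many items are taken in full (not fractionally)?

Greedy by value/weight ratio, highest first.
Order: G (270/5=54.00) > E (220/6=36.67) > F (245/7=35.00) > C (213/14=15.21) > A (285/30=9.50) > B (128/15=8.53) > D (167/21=7.95) > H (95/24=3.96)
Fill: take G (5 @ 270) → take E (6 @ 220) → take F (7 @ 245) → take C (14 @ 213) → take A (30 @ 285) → take B (15 @ 128) → take 2/21 of D → 15.90; 79/79 used.
6 item(s) taken whole; one partial (take 2/21 of D).

6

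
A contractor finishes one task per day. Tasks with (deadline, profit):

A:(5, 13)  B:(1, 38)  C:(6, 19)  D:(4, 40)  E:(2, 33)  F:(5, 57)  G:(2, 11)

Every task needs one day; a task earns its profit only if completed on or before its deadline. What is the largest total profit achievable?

200

Sort by profit descending; place each in the latest free slot ≤ its deadline.
By profit: F(d5,57), D(d4,40), B(d1,38), E(d2,33), C(d6,19), A(d5,13), G(d2,11)
F→slot 5; D→slot 4; B→slot 1; E→slot 2; C→slot 6; A→slot 3; G skipped.
Profit = 38 + 33 + 13 + 40 + 57 + 19 = 200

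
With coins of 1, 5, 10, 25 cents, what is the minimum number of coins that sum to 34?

Use the largest denomination that fits, subtract, and repeat.
34 − 1×25→9 − 1×5→4 − 4×1→0
Total coins = 1 + 1 + 4 = 6

6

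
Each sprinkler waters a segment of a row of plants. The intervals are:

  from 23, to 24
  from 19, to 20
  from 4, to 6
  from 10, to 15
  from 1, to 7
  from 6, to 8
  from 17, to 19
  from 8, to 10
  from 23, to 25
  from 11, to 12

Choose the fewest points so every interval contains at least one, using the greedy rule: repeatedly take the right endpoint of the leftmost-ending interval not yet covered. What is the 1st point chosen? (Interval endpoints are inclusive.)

6

Sorted: [4,6] [1,7] [6,8] [8,10] [11,12] [10,15] [17,19] [19,20] [23,24] [23,25]
{[4,6],[1,7],[6,8]} hit by 6; {[8,10]} hit by 10; {[11,12],[10,15]} hit by 12; {[17,19],[19,20]} hit by 19; {[23,24],[23,25]} hit by 24.
Points: 6, 10, 12, 19, 24 (5 total).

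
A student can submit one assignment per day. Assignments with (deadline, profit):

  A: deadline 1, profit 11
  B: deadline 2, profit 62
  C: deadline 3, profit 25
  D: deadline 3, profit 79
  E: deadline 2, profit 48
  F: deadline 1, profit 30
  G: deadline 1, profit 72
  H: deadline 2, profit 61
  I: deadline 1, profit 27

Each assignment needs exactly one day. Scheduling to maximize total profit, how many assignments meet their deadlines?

3

Take jobs in profit order; each goes to the latest open slot no later than its deadline.
Profit order: D=79 G=72 B=62 H=61 E=48 F=30 I=27 C=25 A=11
Assign: D→slot 3, G→slot 1, B→slot 2, H skipped, E skipped, F skipped, I skipped, C skipped, A skipped.
Slots: [1:G] [2:B] [3:D]
3 of 9 scheduled.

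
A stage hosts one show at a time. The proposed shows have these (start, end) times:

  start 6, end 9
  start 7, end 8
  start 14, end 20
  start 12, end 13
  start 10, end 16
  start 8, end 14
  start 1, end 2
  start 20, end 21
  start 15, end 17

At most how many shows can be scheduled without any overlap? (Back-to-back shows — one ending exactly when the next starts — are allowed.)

Sort by end time and greedily take each interval whose start is ≥ the last chosen end.
Sorted by end: (1,2)  (7,8)  (6,9)  (12,13)  (8,14)  (10,16)  (15,17)  (14,20)  (20,21)
take (1,2); take (7,8); take (12,13); take (15,17); take (20,21).
Selected 5 shows.

5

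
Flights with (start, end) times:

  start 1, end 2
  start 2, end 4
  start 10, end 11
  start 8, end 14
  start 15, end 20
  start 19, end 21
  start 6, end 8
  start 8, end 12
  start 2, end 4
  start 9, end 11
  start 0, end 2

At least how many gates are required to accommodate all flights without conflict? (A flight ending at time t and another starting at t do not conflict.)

Count concurrent intervals with a sweep; the peak is the room count.
starts: [0, 1, 2, 2, 6, 8, 8, 9, 10, 15, 19]
ends:   [2, 2, 4, 4, 8, 11, 11, 12, 14, 20, 21]
s0→1 s1→2 e2→1 e2→0 s2→1 s2→2 e4→1 e4→0 s6→1 e8→0 s8→1 s8→2 s9→3 s10→4  — peak 4.

4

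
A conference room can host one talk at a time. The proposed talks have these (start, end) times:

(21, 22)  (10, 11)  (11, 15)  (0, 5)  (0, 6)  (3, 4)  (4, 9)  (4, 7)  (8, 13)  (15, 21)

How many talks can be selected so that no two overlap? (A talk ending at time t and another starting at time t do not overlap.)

6

Sort by end time and greedily take each interval whose start is ≥ the last chosen end.
Sorted by end: (3,4)  (0,5)  (0,6)  (4,7)  (4,9)  (10,11)  (8,13)  (11,15)  (15,21)  (21,22)
take (3,4); skip (0,6); take (4,7); take (10,11); take (11,15); take (15,21); take (21,22).
Selected 6 talks.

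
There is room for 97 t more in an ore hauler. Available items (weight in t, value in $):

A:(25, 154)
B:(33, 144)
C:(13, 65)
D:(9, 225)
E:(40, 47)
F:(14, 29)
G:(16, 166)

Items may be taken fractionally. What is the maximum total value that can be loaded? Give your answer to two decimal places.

756.07

Greedy by value/weight ratio, highest first.
Ratios (sorted): D 25.00, G 10.38, A 6.16, C 5.00, B 4.36, F 2.07, E 1.18
take D (9 @ 225); take G (16 @ 166); take A (25 @ 154); take C (13 @ 65); take B (33 @ 144); take 1/14 of F → 2.07. Capacity used 97/97.
Total value = 756.07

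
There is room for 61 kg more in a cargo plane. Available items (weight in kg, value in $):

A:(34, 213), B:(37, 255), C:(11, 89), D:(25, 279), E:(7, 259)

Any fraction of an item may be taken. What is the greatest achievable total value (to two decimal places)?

751.05

Greedy by value/weight ratio, highest first.
Order: E (259/7=37.00) > D (279/25=11.16) > C (89/11=8.09) > B (255/37=6.89) > A (213/34=6.26)
Fill: take E (7 @ 259) → take D (25 @ 279) → take C (11 @ 89) → take 18/37 of B → 124.05; 61/61 used.
Total value = 751.05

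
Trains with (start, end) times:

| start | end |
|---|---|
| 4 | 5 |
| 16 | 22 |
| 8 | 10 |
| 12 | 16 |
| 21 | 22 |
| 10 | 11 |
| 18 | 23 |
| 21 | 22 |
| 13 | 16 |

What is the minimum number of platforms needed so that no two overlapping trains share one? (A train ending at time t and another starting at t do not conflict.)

4

starts: [4, 8, 10, 12, 13, 16, 18, 21, 21]
ends:   [5, 10, 11, 16, 16, 22, 22, 22, 23]
s4→1 e5→0 s8→1 e10→0 s10→1 e11→0 s12→1 s13→2 e16→1 e16→0 s16→1 s18→2 s21→3 s21→4  — peak 4.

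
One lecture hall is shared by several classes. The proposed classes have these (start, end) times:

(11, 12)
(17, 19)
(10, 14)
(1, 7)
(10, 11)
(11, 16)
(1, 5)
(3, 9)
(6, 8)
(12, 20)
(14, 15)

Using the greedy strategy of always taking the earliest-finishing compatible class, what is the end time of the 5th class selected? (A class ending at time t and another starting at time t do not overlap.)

15

Sort by end time and greedily take each interval whose start is ≥ the last chosen end.
By end time: (1,5), (1,7), (6,8), (3,9), (10,11), (11,12), (10,14), (14,15), (11,16), (17,19), (12,20).
Pick (1,5); next start ≥ 5 → (6,8); next start ≥ 8 → (10,11); next start ≥ 11 → (11,12); next start ≥ 12 → (14,15); next start ≥ 15 → (17,19).
Selected: (1,5) (6,8) (10,11) (11,12) (14,15) (17,19)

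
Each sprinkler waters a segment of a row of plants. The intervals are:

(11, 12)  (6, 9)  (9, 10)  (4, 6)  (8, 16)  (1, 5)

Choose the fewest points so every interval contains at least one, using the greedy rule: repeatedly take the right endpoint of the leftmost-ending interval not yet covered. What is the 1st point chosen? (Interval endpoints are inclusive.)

Process intervals by earliest right end; each time one isn't hit yet, stab at its right endpoint.
By right end: [1,5]  [4,6]  [6,9]  [9,10]  [11,12]  [8,16]
[1,5] uncovered → point at 5; [6,9] uncovered → point at 9; [11,12] uncovered → point at 12.
Points: 5, 9, 12 (3 total).

5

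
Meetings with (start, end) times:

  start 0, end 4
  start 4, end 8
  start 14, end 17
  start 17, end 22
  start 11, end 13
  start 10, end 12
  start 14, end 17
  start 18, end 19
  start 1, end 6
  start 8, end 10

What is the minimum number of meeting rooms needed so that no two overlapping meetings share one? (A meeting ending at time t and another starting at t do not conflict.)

The answer is the maximum number of intervals overlapping at any instant.
starts: [0, 1, 4, 8, 10, 11, 14, 14, 17, 18]
ends:   [4, 6, 8, 10, 12, 13, 17, 17, 19, 22]
s0→1 s1→2  — peak 2.

2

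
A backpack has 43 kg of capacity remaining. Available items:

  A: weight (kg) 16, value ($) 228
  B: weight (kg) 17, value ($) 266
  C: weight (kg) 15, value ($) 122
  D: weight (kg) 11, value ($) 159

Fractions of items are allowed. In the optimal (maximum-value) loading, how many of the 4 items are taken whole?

2

Sort by value per unit weight and fill in that order.
Order: B (266/17=15.65) > D (159/11=14.45) > A (228/16=14.25) > C (122/15=8.13)
Fill: take B (17 @ 266) → take D (11 @ 159) → take 15/16 of A → 213.75; 43/43 used.
2 item(s) taken whole; one partial (take 15/16 of A).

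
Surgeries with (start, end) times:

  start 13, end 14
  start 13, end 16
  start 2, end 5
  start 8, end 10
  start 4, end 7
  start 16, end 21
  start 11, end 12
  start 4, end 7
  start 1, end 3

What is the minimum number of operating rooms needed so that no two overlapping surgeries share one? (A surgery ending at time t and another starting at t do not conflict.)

3

Count concurrent intervals with a sweep; the peak is the room count.
Events (time:±→running): 1:+→1 2:+→2 3:-→1 4:+→2 4:+→3 … peak 3.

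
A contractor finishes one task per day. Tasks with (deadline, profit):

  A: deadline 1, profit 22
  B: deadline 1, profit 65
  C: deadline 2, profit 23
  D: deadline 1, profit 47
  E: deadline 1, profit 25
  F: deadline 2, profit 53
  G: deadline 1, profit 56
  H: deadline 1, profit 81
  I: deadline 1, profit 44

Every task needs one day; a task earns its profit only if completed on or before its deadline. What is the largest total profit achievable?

Take jobs in profit order; each goes to the latest open slot no later than its deadline.
By profit: H(d1,81), B(d1,65), G(d1,56), F(d2,53), D(d1,47), I(d1,44), E(d1,25), C(d2,23), A(d1,22)
H→slot 1; B skipped; G skipped; F→slot 2; D skipped; I skipped; E skipped; C skipped; A skipped.
Profit = 81 + 53 = 134

134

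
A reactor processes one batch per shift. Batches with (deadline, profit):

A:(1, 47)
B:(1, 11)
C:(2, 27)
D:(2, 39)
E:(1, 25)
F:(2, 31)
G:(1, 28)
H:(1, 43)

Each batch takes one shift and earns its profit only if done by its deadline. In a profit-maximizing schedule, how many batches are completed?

2

Take jobs in profit order; each goes to the latest open slot no later than its deadline.
Profit order: A=47 H=43 D=39 F=31 G=28 C=27 E=25 B=11
Assign: A→slot 1, H skipped, D→slot 2, F skipped, G skipped, C skipped, E skipped, B skipped.
Slots: [1:A] [2:D]
2 of 8 scheduled.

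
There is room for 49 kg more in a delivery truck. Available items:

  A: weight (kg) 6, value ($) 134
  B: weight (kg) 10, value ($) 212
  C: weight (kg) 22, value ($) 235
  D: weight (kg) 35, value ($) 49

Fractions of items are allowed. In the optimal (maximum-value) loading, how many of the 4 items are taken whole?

3

Order: A (134/6=22.33) > B (212/10=21.20) > C (235/22=10.68) > D (49/35=1.40)
Fill: take A (6 @ 134) → take B (10 @ 212) → take C (22 @ 235) → take 11/35 of D → 15.40; 49/49 used.
3 item(s) taken whole; one partial (take 11/35 of D).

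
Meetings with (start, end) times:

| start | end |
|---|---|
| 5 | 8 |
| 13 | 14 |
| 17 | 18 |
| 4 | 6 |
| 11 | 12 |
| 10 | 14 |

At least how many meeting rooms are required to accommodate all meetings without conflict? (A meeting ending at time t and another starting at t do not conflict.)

2

Count concurrent intervals with a sweep; the peak is the room count.
Events (time:±→running): 4:+→1 5:+→2 … peak 2.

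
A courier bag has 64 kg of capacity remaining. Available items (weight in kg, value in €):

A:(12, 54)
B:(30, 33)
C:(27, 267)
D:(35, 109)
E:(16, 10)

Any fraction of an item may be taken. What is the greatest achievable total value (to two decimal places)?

Greedy by value/weight ratio, highest first.
Ratios (sorted): C 9.89, A 4.50, D 3.11, B 1.10, E 0.62
take C (27 @ 267); take A (12 @ 54); take 25/35 of D → 77.86. Capacity used 64/64.
Total value = 398.86

398.86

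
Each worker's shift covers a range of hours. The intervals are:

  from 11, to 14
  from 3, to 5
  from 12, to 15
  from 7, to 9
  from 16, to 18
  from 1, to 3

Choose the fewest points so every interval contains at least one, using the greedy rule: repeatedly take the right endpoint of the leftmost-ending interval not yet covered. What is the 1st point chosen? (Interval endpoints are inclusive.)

Process intervals by earliest right end; each time one isn't hit yet, stab at its right endpoint.
Sorted: [1,3] [3,5] [7,9] [11,14] [12,15] [16,18]
{[1,3],[3,5]} hit by 3; {[7,9]} hit by 9; {[11,14],[12,15]} hit by 14; {[16,18]} hit by 18.
Points: 3, 9, 14, 18 (4 total).

3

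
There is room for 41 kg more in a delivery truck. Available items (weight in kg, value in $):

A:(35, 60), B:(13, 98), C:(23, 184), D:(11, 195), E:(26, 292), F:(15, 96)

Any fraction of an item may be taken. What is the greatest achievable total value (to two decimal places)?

519.00

Ratios (sorted): D 17.73, E 11.23, C 8.00, B 7.54, F 6.40, A 1.71
take D (11 @ 195); take E (26 @ 292); take 4/23 of C → 32.00. Capacity used 41/41.
Total value = 519.00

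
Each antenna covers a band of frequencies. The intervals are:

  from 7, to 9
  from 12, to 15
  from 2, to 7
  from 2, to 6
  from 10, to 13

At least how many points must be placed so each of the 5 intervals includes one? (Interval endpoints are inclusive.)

3

Sorted: [2,6] [2,7] [7,9] [10,13] [12,15]
{[2,6],[2,7]} hit by 6; {[7,9]} hit by 9; {[10,13],[12,15]} hit by 13.
Points: 6, 9, 13 (3 total).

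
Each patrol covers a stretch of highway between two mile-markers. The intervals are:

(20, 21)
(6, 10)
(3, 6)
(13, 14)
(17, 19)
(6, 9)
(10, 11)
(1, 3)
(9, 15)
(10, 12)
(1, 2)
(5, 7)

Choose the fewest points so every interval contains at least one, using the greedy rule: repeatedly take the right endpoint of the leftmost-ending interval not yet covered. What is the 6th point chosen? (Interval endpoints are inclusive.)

21

Sort by right endpoint; whenever an interval is uncovered, place a point at its right end.
Sorted: [1,2] [1,3] [3,6] [5,7] [6,9] [6,10] [10,11] [10,12] [13,14] [9,15] [17,19] [20,21]
{[1,2],[1,3]} hit by 2; {[3,6],[5,7],[6,9],[6,10]} hit by 6; {[10,11],[10,12]} hit by 11; {[13,14],[9,15]} hit by 14; {[17,19]} hit by 19; {[20,21]} hit by 21.
Points: 2, 6, 11, 14, 19, 21 (6 total).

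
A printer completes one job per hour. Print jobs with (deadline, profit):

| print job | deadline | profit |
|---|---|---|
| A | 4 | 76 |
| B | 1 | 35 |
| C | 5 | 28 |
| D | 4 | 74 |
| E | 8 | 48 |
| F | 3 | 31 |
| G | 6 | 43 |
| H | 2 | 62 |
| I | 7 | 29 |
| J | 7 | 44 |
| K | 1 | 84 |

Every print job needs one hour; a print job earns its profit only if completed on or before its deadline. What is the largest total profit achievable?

460

Sort by profit descending; place each in the latest free slot ≤ its deadline.
Profit order: K=84 A=76 D=74 H=62 E=48 J=44 G=43 B=35 F=31 I=29 C=28
Assign: K→slot 1, A→slot 4, D→slot 3, H→slot 2, E→slot 8, J→slot 7, G→slot 6, B skipped, F skipped, I→slot 5, C skipped.
Slots: [1:K] [2:H] [3:D] [4:A] [5:I] [6:G] [7:J] [8:E]
Profit = 84 + 62 + 74 + 76 + 29 + 43 + 44 + 48 = 460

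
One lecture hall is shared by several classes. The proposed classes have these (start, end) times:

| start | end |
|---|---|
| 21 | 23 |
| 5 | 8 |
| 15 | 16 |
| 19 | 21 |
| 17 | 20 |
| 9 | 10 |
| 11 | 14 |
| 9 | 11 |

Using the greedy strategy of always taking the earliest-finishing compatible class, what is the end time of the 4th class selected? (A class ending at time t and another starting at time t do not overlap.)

16

Order by finish time; keep every interval that doesn't clash with the previous kept one.
Sorted by end: (5,8)  (9,10)  (9,11)  (11,14)  (15,16)  (17,20)  (19,21)  (21,23)
take (5,8); take (9,10); skip (9,11); take (11,14); take (15,16); take (17,20); take (21,23).
Selected: (5,8) (9,10) (11,14) (15,16) (17,20) (21,23)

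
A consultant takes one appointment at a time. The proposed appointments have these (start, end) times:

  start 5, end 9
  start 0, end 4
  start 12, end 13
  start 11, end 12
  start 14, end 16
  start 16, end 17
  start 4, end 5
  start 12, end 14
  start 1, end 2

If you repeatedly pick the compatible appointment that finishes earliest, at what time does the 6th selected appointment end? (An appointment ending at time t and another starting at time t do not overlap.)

16

Sorted by end: (1,2)  (0,4)  (4,5)  (5,9)  (11,12)  (12,13)  (12,14)  (14,16)  (16,17)
take (1,2); skip (0,4); take (4,5); take (5,9); take (11,12); take (12,13); take (14,16); take (16,17).
Selected: (1,2) (4,5) (5,9) (11,12) (12,13) (14,16) (16,17)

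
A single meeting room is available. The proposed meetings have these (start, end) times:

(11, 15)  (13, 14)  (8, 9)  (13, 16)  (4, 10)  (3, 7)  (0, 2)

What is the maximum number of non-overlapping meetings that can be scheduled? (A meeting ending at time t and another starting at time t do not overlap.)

Greedy by earliest finish: after sorting by end time, pick each interval compatible with the last pick.
Sorted by end: (0,2)  (3,7)  (8,9)  (4,10)  (13,14)  (11,15)  (13,16)
take (0,2); take (3,7); take (8,9); take (13,14); skip (11,15); skip (13,16).
Selected 4 meetings.

4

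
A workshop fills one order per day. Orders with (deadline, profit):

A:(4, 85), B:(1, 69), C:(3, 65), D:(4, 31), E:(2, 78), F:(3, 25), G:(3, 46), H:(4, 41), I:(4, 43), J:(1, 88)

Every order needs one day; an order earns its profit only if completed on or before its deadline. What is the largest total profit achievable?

316

Sort by profit descending; place each in the latest free slot ≤ its deadline.
By profit: J(d1,88), A(d4,85), E(d2,78), B(d1,69), C(d3,65), G(d3,46), I(d4,43), H(d4,41), D(d4,31), F(d3,25)
J→slot 1; A→slot 4; E→slot 2; B skipped; C→slot 3; G skipped; I skipped; H skipped; D skipped; F skipped.
Profit = 88 + 78 + 65 + 85 = 316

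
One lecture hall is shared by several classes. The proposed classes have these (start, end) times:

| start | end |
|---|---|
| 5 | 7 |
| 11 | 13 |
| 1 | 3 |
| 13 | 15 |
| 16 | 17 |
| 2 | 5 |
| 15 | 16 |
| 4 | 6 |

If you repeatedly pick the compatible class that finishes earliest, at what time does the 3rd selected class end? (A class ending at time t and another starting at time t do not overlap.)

13

By end time: (1,3), (2,5), (4,6), (5,7), (11,13), (13,15), (15,16), (16,17).
Pick (1,3); next start ≥ 3 → (4,6); next start ≥ 6 → (11,13); next start ≥ 13 → (13,15); next start ≥ 15 → (15,16); next start ≥ 16 → (16,17).
Selected: (1,3) (4,6) (11,13) (13,15) (15,16) (16,17)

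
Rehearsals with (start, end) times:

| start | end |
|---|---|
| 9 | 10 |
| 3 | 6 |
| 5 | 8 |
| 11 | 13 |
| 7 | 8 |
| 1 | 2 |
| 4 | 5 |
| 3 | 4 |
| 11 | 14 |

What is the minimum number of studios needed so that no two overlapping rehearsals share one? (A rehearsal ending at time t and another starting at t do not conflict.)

2

Events (time:±→running): 1:+→1 2:-→0 3:+→1 3:+→2 … peak 2.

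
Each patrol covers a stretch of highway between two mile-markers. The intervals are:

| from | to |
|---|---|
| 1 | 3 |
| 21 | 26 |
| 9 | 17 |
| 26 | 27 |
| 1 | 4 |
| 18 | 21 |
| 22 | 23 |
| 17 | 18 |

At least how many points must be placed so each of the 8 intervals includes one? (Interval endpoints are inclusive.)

5

Sort by right endpoint; whenever an interval is uncovered, place a point at its right end.
By right end: [1,3]  [1,4]  [9,17]  [17,18]  [18,21]  [22,23]  [21,26]  [26,27]
[1,3] uncovered → point at 3; [9,17] uncovered → point at 17; [18,21] uncovered → point at 21; [22,23] uncovered → point at 23; [26,27] uncovered → point at 27.
Points: 3, 17, 21, 23, 27 (5 total).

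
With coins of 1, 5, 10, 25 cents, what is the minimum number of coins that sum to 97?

7

Use the largest denomination that fits, subtract, and repeat.
97 − 3×25→22 − 2×10→2 − 2×1→0
Total coins = 3 + 2 + 2 = 7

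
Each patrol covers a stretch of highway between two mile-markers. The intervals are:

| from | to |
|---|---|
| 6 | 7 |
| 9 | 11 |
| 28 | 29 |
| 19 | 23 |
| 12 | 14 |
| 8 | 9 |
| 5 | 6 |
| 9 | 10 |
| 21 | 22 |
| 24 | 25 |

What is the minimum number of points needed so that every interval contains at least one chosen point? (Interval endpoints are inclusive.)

By right end: [5,6]  [6,7]  [8,9]  [9,10]  [9,11]  [12,14]  [21,22]  [19,23]  [24,25]  [28,29]
[5,6] uncovered → point at 6; [8,9] uncovered → point at 9; [12,14] uncovered → point at 14; [21,22] uncovered → point at 22; [24,25] uncovered → point at 25; [28,29] uncovered → point at 29.
Points: 6, 9, 14, 22, 25, 29 (6 total).

6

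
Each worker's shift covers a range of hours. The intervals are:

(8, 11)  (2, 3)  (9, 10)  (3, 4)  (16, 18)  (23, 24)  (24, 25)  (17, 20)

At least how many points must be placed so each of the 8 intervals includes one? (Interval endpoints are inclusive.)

Sort by right endpoint; whenever an interval is uncovered, place a point at its right end.
By right end: [2,3]  [3,4]  [9,10]  [8,11]  [16,18]  [17,20]  [23,24]  [24,25]
[2,3] uncovered → point at 3; [9,10] uncovered → point at 10; [16,18] uncovered → point at 18; [23,24] uncovered → point at 24.
Points: 3, 10, 18, 24 (4 total).

4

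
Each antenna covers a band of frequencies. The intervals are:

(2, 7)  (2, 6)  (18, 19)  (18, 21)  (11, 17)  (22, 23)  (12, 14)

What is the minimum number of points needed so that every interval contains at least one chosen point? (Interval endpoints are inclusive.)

Sort by right endpoint; whenever an interval is uncovered, place a point at its right end.
Sorted: [2,6] [2,7] [12,14] [11,17] [18,19] [18,21] [22,23]
{[2,6],[2,7]} hit by 6; {[12,14],[11,17]} hit by 14; {[18,19],[18,21]} hit by 19; {[22,23]} hit by 23.
Points: 6, 14, 19, 23 (4 total).

4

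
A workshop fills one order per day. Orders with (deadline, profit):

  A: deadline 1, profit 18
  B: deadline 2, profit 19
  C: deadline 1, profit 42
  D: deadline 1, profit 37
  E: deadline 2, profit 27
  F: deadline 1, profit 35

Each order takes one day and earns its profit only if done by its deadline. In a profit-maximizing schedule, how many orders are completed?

2

Sort by profit descending; place each in the latest free slot ≤ its deadline.
By profit: C(d1,42), D(d1,37), F(d1,35), E(d2,27), B(d2,19), A(d1,18)
C→slot 1; D skipped; F skipped; E→slot 2; B skipped; A skipped.
2 of 6 scheduled.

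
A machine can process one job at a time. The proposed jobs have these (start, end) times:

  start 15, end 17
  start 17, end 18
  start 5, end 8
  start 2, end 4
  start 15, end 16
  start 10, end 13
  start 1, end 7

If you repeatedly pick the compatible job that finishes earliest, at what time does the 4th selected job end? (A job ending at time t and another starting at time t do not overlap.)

Sort by end time and greedily take each interval whose start is ≥ the last chosen end.
Sorted by end: (2,4)  (1,7)  (5,8)  (10,13)  (15,16)  (15,17)  (17,18)
take (2,4); take (5,8); take (10,13); take (15,16); take (17,18).
Selected: (2,4) (5,8) (10,13) (15,16) (17,18)

16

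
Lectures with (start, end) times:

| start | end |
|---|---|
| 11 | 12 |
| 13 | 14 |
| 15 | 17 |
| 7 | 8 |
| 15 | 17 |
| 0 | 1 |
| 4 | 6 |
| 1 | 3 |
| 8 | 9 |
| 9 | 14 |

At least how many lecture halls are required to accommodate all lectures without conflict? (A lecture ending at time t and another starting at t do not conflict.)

2

Events (time:±→running): 0:+→1 1:-→0 1:+→1 3:-→0 4:+→1 6:-→0 7:+→1 8:-→0 8:+→1 9:-→0 9:+→1 11:+→2 … peak 2.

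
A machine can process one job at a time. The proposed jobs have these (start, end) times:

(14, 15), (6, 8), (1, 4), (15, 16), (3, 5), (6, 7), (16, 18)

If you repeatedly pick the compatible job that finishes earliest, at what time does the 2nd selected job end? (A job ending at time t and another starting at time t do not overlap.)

Sort by end time and greedily take each interval whose start is ≥ the last chosen end.
Sorted by end: (1,4)  (3,5)  (6,7)  (6,8)  (14,15)  (15,16)  (16,18)
take (1,4); skip (3,5); take (6,7); skip (6,8); take (14,15); take (15,16); take (16,18).
Selected: (1,4) (6,7) (14,15) (15,16) (16,18)

7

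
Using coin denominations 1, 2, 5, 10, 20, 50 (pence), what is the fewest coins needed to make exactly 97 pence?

5

97 − 1×50→47 − 2×20→7 − 1×5→2 − 1×2→0
Total coins = 1 + 2 + 1 + 1 = 5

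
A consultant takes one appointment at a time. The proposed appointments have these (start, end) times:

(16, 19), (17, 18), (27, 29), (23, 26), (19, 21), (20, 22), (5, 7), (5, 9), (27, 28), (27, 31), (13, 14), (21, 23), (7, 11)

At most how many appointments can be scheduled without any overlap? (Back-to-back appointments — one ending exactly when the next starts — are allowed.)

8

Sorted by end: (5,7)  (5,9)  (7,11)  (13,14)  (17,18)  (16,19)  (19,21)  (20,22)  (21,23)  (23,26)  (27,28)  (27,29)  (27,31)
take (5,7); skip (5,9); take (7,11); take (13,14); take (17,18); take (19,21); skip (20,22); take (21,23); take (23,26); take (27,28).
Selected 8 appointments.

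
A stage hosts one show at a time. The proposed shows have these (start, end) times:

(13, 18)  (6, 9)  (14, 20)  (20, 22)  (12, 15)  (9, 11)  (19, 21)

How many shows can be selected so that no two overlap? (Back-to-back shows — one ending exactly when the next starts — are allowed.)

4

Greedy by earliest finish: after sorting by end time, pick each interval compatible with the last pick.
Sorted by end: (6,9)  (9,11)  (12,15)  (13,18)  (14,20)  (19,21)  (20,22)
take (6,9); take (9,11); take (12,15); take (19,21).
Selected 4 shows.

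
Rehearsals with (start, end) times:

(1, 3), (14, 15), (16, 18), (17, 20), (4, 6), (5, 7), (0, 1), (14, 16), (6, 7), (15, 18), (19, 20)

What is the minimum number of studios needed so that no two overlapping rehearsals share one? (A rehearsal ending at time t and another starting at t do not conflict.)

3

The answer is the maximum number of intervals overlapping at any instant.
Events (time:±→running): 0:+→1 1:-→0 1:+→1 3:-→0 4:+→1 5:+→2 6:-→1 6:+→2 7:-→1 7:-→0 14:+→1 14:+→2 15:-→1 15:+→2 16:-→1 16:+→2 17:+→3 … peak 3.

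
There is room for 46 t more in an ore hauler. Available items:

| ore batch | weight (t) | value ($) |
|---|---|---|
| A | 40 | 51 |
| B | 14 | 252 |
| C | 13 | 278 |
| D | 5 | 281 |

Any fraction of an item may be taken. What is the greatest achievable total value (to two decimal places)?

Greedy by value/weight ratio, highest first.
Ratios (sorted): D 56.20, C 21.38, B 18.00, A 1.27
take D (5 @ 281); take C (13 @ 278); take B (14 @ 252); take 14/40 of A → 17.85. Capacity used 46/46.
Total value = 828.85

828.85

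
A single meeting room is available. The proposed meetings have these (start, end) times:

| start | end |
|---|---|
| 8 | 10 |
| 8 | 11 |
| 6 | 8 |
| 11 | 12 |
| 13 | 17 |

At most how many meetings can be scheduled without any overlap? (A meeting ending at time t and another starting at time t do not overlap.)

Sorted by end: (6,8)  (8,10)  (8,11)  (11,12)  (13,17)
take (6,8); take (8,10); take (11,12); take (13,17).
Selected 4 meetings.

4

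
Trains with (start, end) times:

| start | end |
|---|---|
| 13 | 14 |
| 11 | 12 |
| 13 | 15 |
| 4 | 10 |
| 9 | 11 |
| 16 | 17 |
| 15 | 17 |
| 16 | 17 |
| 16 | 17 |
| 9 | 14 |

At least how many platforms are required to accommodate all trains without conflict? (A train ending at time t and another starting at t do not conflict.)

Events (time:±→running): 4:+→1 9:+→2 9:+→3 10:-→2 11:-→1 11:+→2 12:-→1 13:+→2 13:+→3 14:-→2 14:-→1 15:-→0 15:+→1 16:+→2 16:+→3 16:+→4 … peak 4.

4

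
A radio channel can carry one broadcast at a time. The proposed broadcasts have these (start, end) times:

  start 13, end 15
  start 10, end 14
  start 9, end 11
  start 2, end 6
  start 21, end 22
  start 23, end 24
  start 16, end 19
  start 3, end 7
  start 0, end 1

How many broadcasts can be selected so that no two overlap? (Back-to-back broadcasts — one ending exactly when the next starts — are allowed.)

Order by finish time; keep every interval that doesn't clash with the previous kept one.
Sorted by end: (0,1)  (2,6)  (3,7)  (9,11)  (10,14)  (13,15)  (16,19)  (21,22)  (23,24)
take (0,1); take (2,6); skip (3,7); take (9,11); skip (10,14); take (13,15); take (16,19); take (21,22); take (23,24).
Selected 7 broadcasts.

7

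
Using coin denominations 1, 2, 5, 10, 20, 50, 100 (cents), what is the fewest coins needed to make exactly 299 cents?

Use the largest denomination that fits, subtract, and repeat.
299 − 2×100→99 − 1×50→49 − 2×20→9 − 1×5→4 − 2×2→0
Total coins = 2 + 1 + 2 + 1 + 2 = 8

8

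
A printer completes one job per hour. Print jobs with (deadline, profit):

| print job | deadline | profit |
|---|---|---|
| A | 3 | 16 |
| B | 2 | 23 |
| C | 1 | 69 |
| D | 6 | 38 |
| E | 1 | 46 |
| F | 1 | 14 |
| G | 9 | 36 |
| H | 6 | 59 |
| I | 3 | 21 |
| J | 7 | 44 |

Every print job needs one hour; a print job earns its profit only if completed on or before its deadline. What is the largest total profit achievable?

290

Sort by profit descending; place each in the latest free slot ≤ its deadline.
By profit: C(d1,69), H(d6,59), E(d1,46), J(d7,44), D(d6,38), G(d9,36), B(d2,23), I(d3,21), A(d3,16), F(d1,14)
C→slot 1; H→slot 6; E skipped; J→slot 7; D→slot 5; G→slot 9; B→slot 2; I→slot 3; A skipped; F skipped.
Profit = 69 + 23 + 21 + 38 + 59 + 44 + 36 = 290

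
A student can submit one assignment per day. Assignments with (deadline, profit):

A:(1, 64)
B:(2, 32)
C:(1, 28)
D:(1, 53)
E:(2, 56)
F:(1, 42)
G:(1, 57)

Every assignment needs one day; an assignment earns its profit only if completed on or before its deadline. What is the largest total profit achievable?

Profit order: A=64 G=57 E=56 D=53 F=42 B=32 C=28
Assign: A→slot 1, G skipped, E→slot 2, D skipped, F skipped, B skipped, C skipped.
Slots: [1:A] [2:E]
Profit = 64 + 56 = 120

120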